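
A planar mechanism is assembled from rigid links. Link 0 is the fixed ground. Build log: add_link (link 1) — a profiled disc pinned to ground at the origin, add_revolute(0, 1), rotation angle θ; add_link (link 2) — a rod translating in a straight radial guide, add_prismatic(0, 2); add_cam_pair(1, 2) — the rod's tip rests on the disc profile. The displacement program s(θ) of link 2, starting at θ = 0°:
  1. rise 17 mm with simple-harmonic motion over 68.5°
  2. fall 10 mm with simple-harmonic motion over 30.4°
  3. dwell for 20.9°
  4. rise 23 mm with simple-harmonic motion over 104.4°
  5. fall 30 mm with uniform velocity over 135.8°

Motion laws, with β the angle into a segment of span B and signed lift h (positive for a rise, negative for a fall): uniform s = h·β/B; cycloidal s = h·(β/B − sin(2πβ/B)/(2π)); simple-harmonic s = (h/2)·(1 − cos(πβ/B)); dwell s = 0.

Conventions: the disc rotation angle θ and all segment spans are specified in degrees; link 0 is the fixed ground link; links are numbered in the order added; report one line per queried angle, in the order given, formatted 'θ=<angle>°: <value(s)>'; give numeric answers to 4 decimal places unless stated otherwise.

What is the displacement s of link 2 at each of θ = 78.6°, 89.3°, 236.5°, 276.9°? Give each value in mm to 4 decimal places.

seg 1 [0°–68.5°] simple-harmonic, h=17: full span → s += 17 → s = 17.0000
seg 2 [68.5°–98.9°] simple-harmonic, h=-10: θ=78.6° here. β=10.1, B=30.4. -10/2·(1 − cos(π·0.3322)) = -2.4851 → s = 14.5149
seg 2 [68.5°–98.9°] simple-harmonic, h=-10: θ=89.3° here. β=20.8, B=30.4. -10/2·(1 − cos(π·0.6842)) = -7.7347 → s = 9.2653
seg 2 [68.5°–98.9°] simple-harmonic, h=-10: full span → s += -10 → s = 7.0000
seg 3 [98.9°–119.8°] dwell: s stays 7.0000
seg 4 [119.8°–224.2°] simple-harmonic, h=23: full span → s += 23 → s = 30.0000
seg 5 [224.2°–360°] uniform, h=-30: θ=236.5° here. β=12.3, B=135.8. -30·12.3/135.8 = -2.7172 → s = 27.2828
seg 5 [224.2°–360°] uniform, h=-30: θ=276.9° here. β=52.7, B=135.8. -30·52.7/135.8 = -11.6421 → s = 18.3579

θ=78.6°: 14.5149
θ=89.3°: 9.2653
θ=236.5°: 27.2828
θ=276.9°: 18.3579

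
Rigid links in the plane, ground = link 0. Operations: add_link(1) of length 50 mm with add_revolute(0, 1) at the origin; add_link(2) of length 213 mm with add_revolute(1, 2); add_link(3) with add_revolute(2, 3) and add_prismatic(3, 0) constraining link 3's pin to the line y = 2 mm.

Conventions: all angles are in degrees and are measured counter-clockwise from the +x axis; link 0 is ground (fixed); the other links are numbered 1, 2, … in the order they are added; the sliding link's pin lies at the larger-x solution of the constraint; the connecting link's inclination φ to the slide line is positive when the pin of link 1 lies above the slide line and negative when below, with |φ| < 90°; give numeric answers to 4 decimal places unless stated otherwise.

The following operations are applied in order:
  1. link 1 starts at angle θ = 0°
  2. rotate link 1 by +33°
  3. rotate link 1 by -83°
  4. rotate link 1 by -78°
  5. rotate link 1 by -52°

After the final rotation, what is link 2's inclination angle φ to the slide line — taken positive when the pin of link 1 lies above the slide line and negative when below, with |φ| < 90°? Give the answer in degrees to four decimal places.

geometry: r = 50 mm, L = 213 mm, e = 2 mm; θ starts at 0°
rotate link 1 by +33°: θ ← 0° +33° = 33°
rotate link 1 by -83°: θ ← 33° -83° = -50°
rotate link 1 by -78°: θ ← -50° -78° = -128°
rotate link 1 by -52°: θ ← -128° -52° = -180°
h = r sin θ − e = -0.000000 − 2 = -2.000000
sin φ = h / L = -2.000000 / 213 = -0.00938967
φ = arcsin(-0.00938967) = -0.537996°

-0.5380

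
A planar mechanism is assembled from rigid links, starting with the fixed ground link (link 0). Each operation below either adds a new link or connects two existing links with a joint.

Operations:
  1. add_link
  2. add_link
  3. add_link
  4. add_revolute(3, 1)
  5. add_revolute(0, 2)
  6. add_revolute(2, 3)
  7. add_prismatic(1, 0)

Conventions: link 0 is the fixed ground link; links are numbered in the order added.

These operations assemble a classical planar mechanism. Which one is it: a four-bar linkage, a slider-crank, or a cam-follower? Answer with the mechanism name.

links: 4 (incl. ground); joints: 3 revolute, 1 prismatic, 0 higher (cam) pair, forming one closed loop
4 links, 3 revolutes + 1 prismatic in one loop → slider-crank

slider-crank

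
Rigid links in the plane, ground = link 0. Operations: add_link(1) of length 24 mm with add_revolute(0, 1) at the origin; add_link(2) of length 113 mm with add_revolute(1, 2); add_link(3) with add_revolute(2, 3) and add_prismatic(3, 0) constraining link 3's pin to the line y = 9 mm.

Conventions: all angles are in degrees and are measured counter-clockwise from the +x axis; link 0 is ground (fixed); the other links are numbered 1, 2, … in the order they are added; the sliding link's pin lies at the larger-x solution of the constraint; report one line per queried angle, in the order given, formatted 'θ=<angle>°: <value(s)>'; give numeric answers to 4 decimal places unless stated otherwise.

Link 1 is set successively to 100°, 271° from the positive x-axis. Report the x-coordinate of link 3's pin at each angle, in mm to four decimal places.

geometry: r = 24 mm, L = 113 mm, e = 9 mm
θ=100°: crank pin P = (r cos θ, r sin θ) = (-4.167556, 23.635386)
θ=100°: h = r sin θ − e = 23.635386 − 9 = 14.635386
θ=100°: x = r cos θ + √(L² − h²) = -4.167556 + 112.048228 = 107.880672
θ=271°: crank pin P = (r cos θ, r sin θ) = (0.418858, -23.996345)
θ=271°: h = r sin θ − e = -23.996345 − 9 = -32.996345
θ=271°: x = r cos θ + √(L² − h²) = 0.418858 + 108.075165 = 108.494023

θ=100°: 107.8807
θ=271°: 108.4940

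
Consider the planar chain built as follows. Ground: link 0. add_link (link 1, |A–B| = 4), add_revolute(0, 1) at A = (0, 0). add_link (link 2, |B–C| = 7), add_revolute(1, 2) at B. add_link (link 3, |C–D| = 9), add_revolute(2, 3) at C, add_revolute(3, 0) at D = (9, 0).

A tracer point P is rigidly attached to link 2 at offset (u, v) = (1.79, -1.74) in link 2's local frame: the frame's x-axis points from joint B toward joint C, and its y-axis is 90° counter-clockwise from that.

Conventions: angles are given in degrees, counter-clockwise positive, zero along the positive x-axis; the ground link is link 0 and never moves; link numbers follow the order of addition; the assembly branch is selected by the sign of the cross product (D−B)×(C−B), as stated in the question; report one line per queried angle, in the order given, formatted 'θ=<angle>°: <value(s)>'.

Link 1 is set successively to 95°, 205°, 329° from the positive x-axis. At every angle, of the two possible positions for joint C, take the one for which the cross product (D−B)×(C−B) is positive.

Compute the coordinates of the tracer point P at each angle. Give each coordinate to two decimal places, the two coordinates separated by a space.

A=(0,0), D=(9.00,0)
θ=95°: B = A + 4.00·(cos95°, sin95°) = (-0.3486, 3.9848)
θ=95°: |BD| = 10.1624
θ=95°: circle(B,7.00) ∩ circle(D,9.00): a=3.5068, h=6.0582
θ=95°:   candidates: C₊=(5.2528,8.1828) cross=61.567; C₋=(0.5019,-2.9634) cross=-61.567
θ=95°:   branch + wants cross > 0 → take C=(5.2528,8.1828) (cross=61.567)
θ=95°: ex = (C−B)/|BC| = (0.8002,0.5997); ey = (-0.5997,0.8002)
θ=95°: P = B + 1.79·ex + -1.74·ey = (2.1273,3.6659)
θ=205°: B = A + 4.00·(cos205°, sin205°) = (-3.6252, -1.6905)
θ=205°: |BD| = 12.7379
θ=205°: circle(B,7.00) ∩ circle(D,9.00): a=5.1129, h=4.7811
θ=205°:   candidates: C₊=(0.8079,3.7269) cross=60.901; C₋=(2.0769,-5.7507) cross=-60.901
θ=205°:   branch + wants cross > 0 → take C=(0.8079,3.7269) (cross=60.901)
θ=205°: ex = (C−B)/|BC| = (0.6333,0.7739); ey = (-0.7739,0.6333)
θ=205°: P = B + 1.79·ex + -1.74·ey = (-1.1450,-1.4071)
θ=329°: B = A + 4.00·(cos329°, sin329°) = (3.4287, -2.0602)
θ=329°: |BD| = 5.9400
θ=329°: circle(B,7.00) ∩ circle(D,9.00): a=0.2764, h=6.9945
θ=329°:   candidates: C₊=(1.2621,4.5961) cross=41.548; C₋=(6.1138,-8.5247) cross=-41.548
θ=329°:   branch + wants cross > 0 → take C=(1.2621,4.5961) (cross=41.548)
θ=329°: ex = (C−B)/|BC| = (-0.3095,0.9509); ey = (-0.9509,-0.3095)
θ=329°: P = B + 1.79·ex + -1.74·ey = (4.5292,0.1805)

θ=95°: 2.13 3.67
θ=205°: -1.15 -1.41
θ=329°: 4.53 0.18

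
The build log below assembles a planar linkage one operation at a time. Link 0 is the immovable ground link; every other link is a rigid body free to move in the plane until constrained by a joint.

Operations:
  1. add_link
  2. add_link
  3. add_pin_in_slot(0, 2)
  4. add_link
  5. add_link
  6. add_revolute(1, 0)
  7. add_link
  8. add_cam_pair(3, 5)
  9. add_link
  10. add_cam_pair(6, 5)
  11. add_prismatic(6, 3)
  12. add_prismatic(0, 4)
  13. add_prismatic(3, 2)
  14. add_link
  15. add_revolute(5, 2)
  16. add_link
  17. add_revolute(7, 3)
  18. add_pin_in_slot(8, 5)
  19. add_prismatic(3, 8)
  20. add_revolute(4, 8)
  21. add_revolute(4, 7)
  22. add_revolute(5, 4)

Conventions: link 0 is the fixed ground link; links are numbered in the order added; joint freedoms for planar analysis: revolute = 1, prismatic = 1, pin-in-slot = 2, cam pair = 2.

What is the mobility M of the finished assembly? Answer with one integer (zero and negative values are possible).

link 0 = ground. State L|J1|J2 = 1|0|0
+link1  2|0|0
+link2  3|0|0
PS(0,2) f=2→J2  3|0|1
+link3  4|0|1
+link4  5|0|1
R(1,0) f=1→J1  5|1|1
+link5  6|1|1
C(3,5) f=2→J2  6|1|2
+link6  7|1|2
C(6,5) f=2→J2  7|1|3
P(6,3) f=1→J1  7|2|3
P(0,4) f=1→J1  7|3|3
P(3,2) f=1→J1  7|4|3
+link7  8|4|3
R(5,2) f=1→J1  8|5|3
+link8  9|5|3
R(7,3) f=1→J1  9|6|3
PS(8,5) f=2→J2  9|6|4
P(3,8) f=1→J1  9|7|4
R(4,8) f=1→J1  9|8|4
R(4,7) f=1→J1  9|9|4
R(5,4) f=1→J1  9|10|4
M = 3(9−1)−2·10−4 = 24−20−4 = 0

M = 0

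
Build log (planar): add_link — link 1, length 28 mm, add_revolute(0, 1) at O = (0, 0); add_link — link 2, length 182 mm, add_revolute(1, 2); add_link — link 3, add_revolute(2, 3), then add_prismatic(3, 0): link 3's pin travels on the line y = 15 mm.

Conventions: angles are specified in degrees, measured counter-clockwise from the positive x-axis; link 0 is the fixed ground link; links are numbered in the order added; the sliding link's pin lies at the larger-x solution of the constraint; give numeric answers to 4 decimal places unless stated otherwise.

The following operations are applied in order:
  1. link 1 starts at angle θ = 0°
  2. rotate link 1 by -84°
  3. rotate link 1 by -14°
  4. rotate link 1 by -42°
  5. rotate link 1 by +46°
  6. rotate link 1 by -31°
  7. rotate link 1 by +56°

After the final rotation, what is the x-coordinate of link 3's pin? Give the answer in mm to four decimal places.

geometry: r = 28 mm, L = 182 mm, e = 15 mm; θ starts at 0°
rotate link 1 by -84°: θ ← 0° -84° = -84°
rotate link 1 by -14°: θ ← -84° -14° = -98°
rotate link 1 by -42°: θ ← -98° -42° = -140°
rotate link 1 by +46°: θ ← -140° +46° = -94°
rotate link 1 by -31°: θ ← -94° -31° = -125°
rotate link 1 by +56°: θ ← -125° +56° = -69°
crank pin P = (r cos θ, r sin θ) = (10.034303, -26.140252)
h = r sin θ − e = -26.140252 − 15 = -41.140252
x = r cos θ + √(L² − h²) = 10.034303 + 177.289254 = 187.323557

187.3236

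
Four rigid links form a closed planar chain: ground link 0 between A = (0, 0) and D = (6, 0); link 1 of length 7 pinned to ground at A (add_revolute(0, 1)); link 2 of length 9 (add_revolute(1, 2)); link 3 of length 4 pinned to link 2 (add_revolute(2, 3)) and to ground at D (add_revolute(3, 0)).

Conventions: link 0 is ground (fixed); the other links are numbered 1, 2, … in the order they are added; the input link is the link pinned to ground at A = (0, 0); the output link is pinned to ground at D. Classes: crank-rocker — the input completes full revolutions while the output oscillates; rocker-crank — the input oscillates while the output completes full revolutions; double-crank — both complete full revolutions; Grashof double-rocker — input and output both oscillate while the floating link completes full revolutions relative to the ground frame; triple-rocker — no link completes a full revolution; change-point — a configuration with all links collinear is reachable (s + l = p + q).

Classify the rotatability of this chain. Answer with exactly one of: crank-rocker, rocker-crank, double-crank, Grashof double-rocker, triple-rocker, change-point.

lengths: ground=6, input=7, coupler=9, output=4
sorted: s=4 (shortest), l=9 (longest), p+q=13
s + l = 13 vs p + q = 13
s + l = p + q → change-point (collinear configuration reachable)

change-point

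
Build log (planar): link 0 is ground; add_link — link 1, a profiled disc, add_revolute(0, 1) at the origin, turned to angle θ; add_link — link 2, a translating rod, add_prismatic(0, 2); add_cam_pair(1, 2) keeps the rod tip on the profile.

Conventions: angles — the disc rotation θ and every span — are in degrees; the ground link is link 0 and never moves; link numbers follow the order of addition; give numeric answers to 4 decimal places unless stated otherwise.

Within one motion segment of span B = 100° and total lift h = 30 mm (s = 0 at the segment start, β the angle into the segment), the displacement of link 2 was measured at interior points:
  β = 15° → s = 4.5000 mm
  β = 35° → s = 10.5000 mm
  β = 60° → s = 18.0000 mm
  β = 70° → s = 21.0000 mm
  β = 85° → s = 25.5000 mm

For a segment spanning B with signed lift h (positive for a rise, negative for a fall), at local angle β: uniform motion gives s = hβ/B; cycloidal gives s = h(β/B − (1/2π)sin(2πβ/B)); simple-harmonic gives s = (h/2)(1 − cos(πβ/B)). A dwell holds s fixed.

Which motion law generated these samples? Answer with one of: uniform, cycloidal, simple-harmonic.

candidates at β/B = r: uniform s = h·r (linear in β); cycloidal s = h·(r − sin(2πr)/(2π)); simple-harmonic s = (h/2)(1 − cos(πr))
β=15°: printed 4.5000 | uniform 4.5000, cycloidal 0.6372, simple-harmonic 1.6349
β=35°: printed 10.5000 | uniform 10.5000, cycloidal 6.6372, simple-harmonic 8.1901
β=60°: printed 18.0000 | uniform 18.0000, cycloidal 20.8065, simple-harmonic 19.6353
β=70°: printed 21.0000 | uniform 21.0000, cycloidal 25.5410, simple-harmonic 23.8168
β=85°: printed 25.5000 | uniform 25.5000, cycloidal 29.3628, simple-harmonic 28.3651
only one law matches every sample → uniform

uniform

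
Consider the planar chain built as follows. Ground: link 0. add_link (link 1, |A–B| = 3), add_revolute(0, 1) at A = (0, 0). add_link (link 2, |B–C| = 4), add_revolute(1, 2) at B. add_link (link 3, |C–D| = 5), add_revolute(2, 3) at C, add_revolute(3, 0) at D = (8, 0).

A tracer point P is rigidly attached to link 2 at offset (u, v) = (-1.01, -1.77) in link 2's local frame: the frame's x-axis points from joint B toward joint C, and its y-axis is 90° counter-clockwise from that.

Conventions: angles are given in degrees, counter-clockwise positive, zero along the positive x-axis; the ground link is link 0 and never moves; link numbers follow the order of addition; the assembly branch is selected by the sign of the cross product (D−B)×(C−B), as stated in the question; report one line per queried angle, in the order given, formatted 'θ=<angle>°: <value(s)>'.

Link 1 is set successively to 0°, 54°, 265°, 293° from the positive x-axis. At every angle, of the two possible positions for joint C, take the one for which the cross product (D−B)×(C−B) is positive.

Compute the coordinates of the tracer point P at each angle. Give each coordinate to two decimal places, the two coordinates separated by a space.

A=(0,0), D=(8.00,0)
θ=0°: B = A + 3.00·(cos0°, sin0°) = (3.0000, 0.0000)
θ=0°: |BD| = 5.0000
θ=0°: circle(B,4.00) ∩ circle(D,5.00): a=1.6000, h=3.6661
θ=0°:   candidates: C₊=(4.6000,3.6661) cross=18.330; C₋=(4.6000,-3.6661) cross=-18.330
θ=0°:   branch + wants cross > 0 → take C=(4.6000,3.6661) (cross=18.330)
θ=0°: ex = (C−B)/|BC| = (0.4000,0.9165); ey = (-0.9165,0.4000)
θ=0°: P = B + -1.01·ex + -1.77·ey = (4.2182,-1.6337)
θ=54°: B = A + 3.00·(cos54°, sin54°) = (1.7634, 2.4271)
θ=54°: |BD| = 6.6923
θ=54°: circle(B,4.00) ∩ circle(D,5.00): a=2.6737, h=2.9751
θ=54°:   candidates: C₊=(5.3340,4.2300) cross=19.910; C₋=(3.1761,-1.3152) cross=-19.910
θ=54°:   branch + wants cross > 0 → take C=(5.3340,4.2300) (cross=19.910)
θ=54°: ex = (C−B)/|BC| = (0.8927,0.4507); ey = (-0.4507,0.8927)
θ=54°: P = B + -1.01·ex + -1.77·ey = (1.6595,0.3918)
θ=265°: B = A + 3.00·(cos265°, sin265°) = (-0.2615, -2.9886)
θ=265°: |BD| = 8.7854
θ=265°: circle(B,4.00) ∩ circle(D,5.00): a=3.8805, h=0.9704
θ=265°:   candidates: C₊=(3.0575,-0.7560) cross=8.526; C₋=(3.7177,-2.5811) cross=-8.526
θ=265°:   branch + wants cross > 0 → take C=(3.0575,-0.7560) (cross=8.526)
θ=265°: ex = (C−B)/|BC| = (0.8297,0.5582); ey = (-0.5582,0.8297)
θ=265°: P = B + -1.01·ex + -1.77·ey = (-0.1116,-5.0210)
θ=293°: B = A + 3.00·(cos293°, sin293°) = (1.1722, -2.7615)
θ=293°: |BD| = 7.3651
θ=293°: circle(B,4.00) ∩ circle(D,5.00): a=3.0716, h=2.5623
θ=293°:   candidates: C₊=(3.0590,0.7655) cross=18.872; C₋=(4.9804,-3.9852) cross=-18.872
θ=293°:   branch + wants cross > 0 → take C=(3.0590,0.7655) (cross=18.872)
θ=293°: ex = (C−B)/|BC| = (0.4717,0.8818); ey = (-0.8818,0.4717)
θ=293°: P = B + -1.01·ex + -1.77·ey = (2.2565,-4.4870)

θ=0°: 4.22 -1.63
θ=54°: 1.66 0.39
θ=265°: -0.11 -5.02
θ=293°: 2.26 -4.49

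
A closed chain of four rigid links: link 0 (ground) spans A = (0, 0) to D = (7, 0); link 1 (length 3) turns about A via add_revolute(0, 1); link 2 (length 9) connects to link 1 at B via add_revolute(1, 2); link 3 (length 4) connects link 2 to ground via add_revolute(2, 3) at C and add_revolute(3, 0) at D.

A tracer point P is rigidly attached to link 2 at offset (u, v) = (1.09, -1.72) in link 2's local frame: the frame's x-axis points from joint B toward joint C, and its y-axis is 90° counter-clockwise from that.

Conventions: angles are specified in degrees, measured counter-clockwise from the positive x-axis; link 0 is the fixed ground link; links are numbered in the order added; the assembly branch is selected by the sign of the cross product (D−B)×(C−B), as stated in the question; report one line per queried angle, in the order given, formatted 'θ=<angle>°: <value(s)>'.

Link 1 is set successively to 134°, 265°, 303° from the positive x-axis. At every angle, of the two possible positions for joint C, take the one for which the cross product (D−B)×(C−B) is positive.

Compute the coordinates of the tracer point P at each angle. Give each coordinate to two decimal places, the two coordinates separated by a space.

A=(0,0), D=(7.00,0)
θ=134°: B = A + 3.00·(cos134°, sin134°) = (-2.0840, 2.1580)
θ=134°: |BD| = 9.3368
θ=134°: circle(B,9.00) ∩ circle(D,4.00): a=8.1492, h=3.8197
θ=134°:   candidates: C₊=(6.7275,3.9907) cross=35.663; C₋=(4.9618,-3.4417) cross=-35.663
θ=134°:   branch + wants cross > 0 → take C=(6.7275,3.9907) (cross=35.663)
θ=134°: ex = (C−B)/|BC| = (0.9790,0.2036); ey = (-0.2036,0.9790)
θ=134°: P = B + 1.09·ex + -1.72·ey = (-0.6666,0.6960)
θ=265°: B = A + 3.00·(cos265°, sin265°) = (-0.2615, -2.9886)
θ=265°: |BD| = 7.8524
θ=265°: circle(B,9.00) ∩ circle(D,4.00): a=8.0651, h=3.9943
θ=265°:   candidates: C₊=(5.6764,3.7747) cross=31.365; C₋=(8.7169,-3.6128) cross=-31.365
θ=265°:   branch + wants cross > 0 → take C=(5.6764,3.7747) (cross=31.365)
θ=265°: ex = (C−B)/|BC| = (0.6598,0.7515); ey = (-0.7515,0.6598)
θ=265°: P = B + 1.09·ex + -1.72·ey = (1.7502,-3.3043)
θ=303°: B = A + 3.00·(cos303°, sin303°) = (1.6339, -2.5160)
θ=303°: |BD| = 5.9266
θ=303°: circle(B,9.00) ∩ circle(D,4.00): a=8.4470, h=3.1061
θ=303°:   candidates: C₊=(7.9634,3.8823) cross=18.409; C₋=(10.6006,-1.7423) cross=-18.409
θ=303°:   branch + wants cross > 0 → take C=(7.9634,3.8823) (cross=18.409)
θ=303°: ex = (C−B)/|BC| = (0.7033,0.7109); ey = (-0.7109,0.7033)
θ=303°: P = B + 1.09·ex + -1.72·ey = (3.6233,-2.9507)

θ=134°: -0.67 0.70
θ=265°: 1.75 -3.30
θ=303°: 3.62 -2.95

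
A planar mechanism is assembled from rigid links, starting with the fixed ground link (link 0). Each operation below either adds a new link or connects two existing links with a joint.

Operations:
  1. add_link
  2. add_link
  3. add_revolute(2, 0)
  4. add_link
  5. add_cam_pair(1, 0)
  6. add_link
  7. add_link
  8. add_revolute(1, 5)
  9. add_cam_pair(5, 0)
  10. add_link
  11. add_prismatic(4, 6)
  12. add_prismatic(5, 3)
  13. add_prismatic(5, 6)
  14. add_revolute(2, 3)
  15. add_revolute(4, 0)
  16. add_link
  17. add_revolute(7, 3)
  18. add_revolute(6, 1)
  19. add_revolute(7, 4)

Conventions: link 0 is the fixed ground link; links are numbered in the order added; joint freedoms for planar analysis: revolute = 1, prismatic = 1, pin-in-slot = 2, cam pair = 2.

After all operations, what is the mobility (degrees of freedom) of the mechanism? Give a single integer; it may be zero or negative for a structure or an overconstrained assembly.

(L,J1,J2)=(1,0,0); link0 fixed
link1: (2,0,0)
link2: (3,0,0)
R 2-0 [J1]: (3,1,0)
link3: (4,1,0)
C 1-0 [J2]: (4,1,1)
link4: (5,1,1)
link5: (6,1,1)
R 1-5 [J1]: (6,2,1)
C 5-0 [J2]: (6,2,2)
link6: (7,2,2)
P 4-6 [J1]: (7,3,2)
P 5-3 [J1]: (7,4,2)
P 5-6 [J1]: (7,5,2)
R 2-3 [J1]: (7,6,2)
R 4-0 [J1]: (7,7,2)
link7: (8,7,2)
R 7-3 [J1]: (8,8,2)
R 6-1 [J1]: (8,9,2)
R 7-4 [J1]: (8,10,2)
Grübler: 3·7 − 2·10 − 2 = -1

M = -1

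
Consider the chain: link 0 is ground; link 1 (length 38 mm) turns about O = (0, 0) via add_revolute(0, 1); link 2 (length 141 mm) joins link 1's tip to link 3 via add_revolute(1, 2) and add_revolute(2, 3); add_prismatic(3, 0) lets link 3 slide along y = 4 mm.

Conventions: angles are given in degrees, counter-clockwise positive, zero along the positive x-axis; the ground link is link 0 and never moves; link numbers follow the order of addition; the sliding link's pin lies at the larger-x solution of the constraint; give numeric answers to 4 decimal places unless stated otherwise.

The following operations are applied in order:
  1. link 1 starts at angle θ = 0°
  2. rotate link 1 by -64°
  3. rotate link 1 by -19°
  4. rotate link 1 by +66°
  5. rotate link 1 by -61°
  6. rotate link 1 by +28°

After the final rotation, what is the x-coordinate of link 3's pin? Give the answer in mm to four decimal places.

geometry: r = 38 mm, L = 141 mm, e = 4 mm; θ starts at 0°
rotate link 1 by -64°: θ ← 0° -64° = -64°
rotate link 1 by -19°: θ ← -64° -19° = -83°
rotate link 1 by +66°: θ ← -83° +66° = -17°
rotate link 1 by -61°: θ ← -17° -61° = -78°
rotate link 1 by +28°: θ ← -78° +28° = -50°
crank pin P = (r cos θ, r sin θ) = (24.425929, -29.109689)
h = r sin θ − e = -29.109689 − 4 = -33.109689
x = r cos θ + √(L² − h²) = 24.425929 + 137.057464 = 161.483393

161.4834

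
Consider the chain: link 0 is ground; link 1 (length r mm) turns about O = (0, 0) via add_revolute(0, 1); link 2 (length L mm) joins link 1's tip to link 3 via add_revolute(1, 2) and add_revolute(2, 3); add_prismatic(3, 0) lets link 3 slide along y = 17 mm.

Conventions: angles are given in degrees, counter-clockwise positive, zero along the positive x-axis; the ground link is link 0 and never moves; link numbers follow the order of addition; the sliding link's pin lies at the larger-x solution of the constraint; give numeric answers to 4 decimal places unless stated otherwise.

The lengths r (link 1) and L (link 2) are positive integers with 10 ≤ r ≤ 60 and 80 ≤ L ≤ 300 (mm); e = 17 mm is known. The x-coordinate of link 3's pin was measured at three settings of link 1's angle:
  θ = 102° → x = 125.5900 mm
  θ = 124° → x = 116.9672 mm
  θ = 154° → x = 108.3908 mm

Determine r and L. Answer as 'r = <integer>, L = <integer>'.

constraint per measurement: (x − r cos θ)² + (r sin θ − e)² = L²
subtracting the θ₁ and θ₂ equations cancels the r² and L² terms:
r = (x₁² − x₂²) / (2[(x₁cos θ₁ + e sin θ₁) − (x₂cos θ₂ + e sin θ₂)]) = 25.0000 → r = 25
L² = (x₁ − r cos θ₁)² + (r sin θ₁ − e)² = 17161.0041 → L = 131.0000 → L = 131
check at θ₃=154°: x = 108.3908 (printed 108.3908) ✓

r = 25, L = 131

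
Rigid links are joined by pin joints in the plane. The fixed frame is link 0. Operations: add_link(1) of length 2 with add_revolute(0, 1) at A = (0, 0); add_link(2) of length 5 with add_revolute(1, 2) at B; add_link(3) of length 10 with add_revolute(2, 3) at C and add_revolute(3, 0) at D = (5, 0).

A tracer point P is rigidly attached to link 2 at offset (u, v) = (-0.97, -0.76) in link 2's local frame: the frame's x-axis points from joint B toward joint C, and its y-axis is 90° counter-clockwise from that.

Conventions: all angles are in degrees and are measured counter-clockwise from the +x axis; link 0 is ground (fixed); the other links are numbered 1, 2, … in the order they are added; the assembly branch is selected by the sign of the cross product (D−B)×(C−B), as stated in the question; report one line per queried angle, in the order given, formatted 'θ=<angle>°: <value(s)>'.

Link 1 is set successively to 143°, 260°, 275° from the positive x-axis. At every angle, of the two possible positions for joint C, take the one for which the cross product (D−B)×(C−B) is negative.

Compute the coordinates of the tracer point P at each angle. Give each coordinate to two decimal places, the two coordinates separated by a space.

A=(0,0), D=(5.00,0)
θ=143°: B = A + 2.00·(cos143°, sin143°) = (-1.5973, 1.2036)
θ=143°: |BD| = 6.7062
θ=143°: circle(B,5.00) ∩ circle(D,10.00): a=-2.2388, h=4.4708
θ=143°:   candidates: C₊=(-2.9973,6.0036) cross=29.982; C₋=(-4.6021,-2.7927) cross=-29.982
θ=143°:   branch - wants cross < 0 → take C=(-4.6021,-2.7927) (cross=-29.982)
θ=143°: ex = (C−B)/|BC| = (-0.6010,-0.7993); ey = (0.7993,-0.6010)
θ=143°: P = B + -0.97·ex + -0.76·ey = (-1.6218,2.4357)
θ=260°: B = A + 2.00·(cos260°, sin260°) = (-0.3473, -1.9696)
θ=260°: |BD| = 5.6985
θ=260°: circle(B,5.00) ∩ circle(D,10.00): a=-3.7314, h=3.3281
θ=260°:   candidates: C₊=(-4.9991,-0.1363) cross=18.965; C₋=(-2.6984,-6.3824) cross=-18.965
θ=260°:   branch - wants cross < 0 → take C=(-2.6984,-6.3824) (cross=-18.965)
θ=260°: ex = (C−B)/|BC| = (-0.4702,-0.8825); ey = (0.8825,-0.4702)
θ=260°: P = B + -0.97·ex + -0.76·ey = (-0.5619,-0.7562)
θ=275°: B = A + 2.00·(cos275°, sin275°) = (0.1743, -1.9924)
θ=275°: |BD| = 5.2208
θ=275°: circle(B,5.00) ∩ circle(D,10.00): a=-4.5724, h=2.0232
θ=275°:   candidates: C₊=(-4.8241,-1.8672) cross=10.563; C₋=(-3.2799,-5.6074) cross=-10.563
θ=275°:   branch - wants cross < 0 → take C=(-3.2799,-5.6074) (cross=-10.563)
θ=275°: ex = (C−B)/|BC| = (-0.6908,-0.7230); ey = (0.7230,-0.6908)
θ=275°: P = B + -0.97·ex + -0.76·ey = (0.2950,-0.7660)

θ=143°: -1.62 2.44
θ=260°: -0.56 -0.76
θ=275°: 0.29 -0.77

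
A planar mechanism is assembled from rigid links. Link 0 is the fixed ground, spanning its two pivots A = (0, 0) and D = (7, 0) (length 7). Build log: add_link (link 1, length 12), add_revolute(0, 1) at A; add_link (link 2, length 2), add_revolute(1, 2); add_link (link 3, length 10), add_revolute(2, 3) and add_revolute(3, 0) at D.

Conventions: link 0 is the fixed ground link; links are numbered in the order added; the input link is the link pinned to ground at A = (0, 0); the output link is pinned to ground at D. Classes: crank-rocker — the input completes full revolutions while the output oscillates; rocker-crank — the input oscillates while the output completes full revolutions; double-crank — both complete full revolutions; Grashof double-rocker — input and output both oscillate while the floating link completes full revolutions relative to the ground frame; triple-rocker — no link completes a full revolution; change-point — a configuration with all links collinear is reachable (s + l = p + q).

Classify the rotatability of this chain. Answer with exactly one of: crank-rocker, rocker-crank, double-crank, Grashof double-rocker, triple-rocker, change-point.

lengths: ground=7, input=12, coupler=2, output=10
sorted: s=2 (shortest), l=12 (longest), p+q=17
s + l = 14 vs p + q = 17
s + l < p + q (Grashof) with shortest = coupler link → Grashof double-rocker

Grashof double-rocker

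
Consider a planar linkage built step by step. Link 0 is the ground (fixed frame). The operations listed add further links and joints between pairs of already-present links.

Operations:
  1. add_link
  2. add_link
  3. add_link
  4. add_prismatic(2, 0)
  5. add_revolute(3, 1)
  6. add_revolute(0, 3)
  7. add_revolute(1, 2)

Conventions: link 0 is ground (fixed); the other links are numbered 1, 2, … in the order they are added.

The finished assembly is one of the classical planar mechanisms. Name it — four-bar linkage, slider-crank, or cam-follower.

links: 4 (incl. ground); joints: 3 revolute, 1 prismatic, 0 higher (cam) pair, forming one closed loop
4 links, 3 revolutes + 1 prismatic in one loop → slider-crank

slider-crank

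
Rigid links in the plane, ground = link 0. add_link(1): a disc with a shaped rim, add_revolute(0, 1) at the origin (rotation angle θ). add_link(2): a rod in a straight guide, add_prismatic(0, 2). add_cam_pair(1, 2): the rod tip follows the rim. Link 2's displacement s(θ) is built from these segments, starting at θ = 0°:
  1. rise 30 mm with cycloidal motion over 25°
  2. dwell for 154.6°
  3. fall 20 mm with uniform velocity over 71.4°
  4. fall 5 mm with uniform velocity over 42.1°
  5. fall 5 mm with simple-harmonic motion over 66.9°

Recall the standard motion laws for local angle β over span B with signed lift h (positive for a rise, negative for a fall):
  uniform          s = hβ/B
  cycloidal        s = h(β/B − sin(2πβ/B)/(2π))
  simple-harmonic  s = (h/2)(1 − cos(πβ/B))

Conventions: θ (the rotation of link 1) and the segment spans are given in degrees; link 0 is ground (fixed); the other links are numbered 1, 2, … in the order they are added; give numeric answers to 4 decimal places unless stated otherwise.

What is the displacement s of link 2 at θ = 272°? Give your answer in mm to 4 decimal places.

segment 1 (0° to 25°, cycloidal, h = 30) is passed completely: s = 0.0000 + (30) = 30.0000
segment 2 (25° to 179.6°, dwell): s unchanged at 30.0000
segment 3 (179.6° to 251°, uniform, h = -20) is passed completely: s = 30.0000 + (-20) = 10.0000
θ = 272° falls in segment 4 (251° to 293.1°, uniform, h = -5): β = 272 − 251 = 21°, B = 42.1°; Δs = -5·21/42.1 = -2.4941; s = 10.0000 − 2.4941 = 7.5059

7.5059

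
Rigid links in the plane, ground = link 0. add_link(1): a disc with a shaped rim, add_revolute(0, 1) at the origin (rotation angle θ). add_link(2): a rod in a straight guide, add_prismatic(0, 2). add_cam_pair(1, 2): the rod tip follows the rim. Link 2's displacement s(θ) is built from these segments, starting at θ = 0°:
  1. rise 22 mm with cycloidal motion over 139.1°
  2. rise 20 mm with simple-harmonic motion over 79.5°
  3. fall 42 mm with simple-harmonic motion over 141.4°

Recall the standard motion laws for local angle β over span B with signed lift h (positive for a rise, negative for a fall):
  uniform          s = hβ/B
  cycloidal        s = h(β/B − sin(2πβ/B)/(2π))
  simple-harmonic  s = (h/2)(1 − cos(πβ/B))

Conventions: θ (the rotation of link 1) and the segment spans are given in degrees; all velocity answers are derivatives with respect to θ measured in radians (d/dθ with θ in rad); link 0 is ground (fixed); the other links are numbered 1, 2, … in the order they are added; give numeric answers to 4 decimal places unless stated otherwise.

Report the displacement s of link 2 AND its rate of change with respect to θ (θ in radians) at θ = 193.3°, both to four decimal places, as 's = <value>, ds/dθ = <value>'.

segment 1 (0° to 139.1°, cycloidal, h = 22) is passed completely: s = 0.0000 + (22) = 22.0000
θ = 193.3° falls in segment 2 (139.1° to 218.6°, simple-harmonic, h = 20): β = 193.3 − 139.1 = 54.2°, B = 79.5°; Δs = 20/2·(1 − cos(π·0.6818)) = 15.4049; s = 22.0000 + 15.4049 = 37.4049
velocity in seg [139.1°–218.6°] (simple-harmonic), θ in radians: β = 54.2° = 0.9460 rad, B = 79.5° = 1.3875 rad; ds/dθ = (πh/(2B)) sin(πβ/B) = (π·20/(2·1.3875)) sin(π·0.6818) = 19.049448 mm/rad

s = 37.4049, ds/dθ = 19.0494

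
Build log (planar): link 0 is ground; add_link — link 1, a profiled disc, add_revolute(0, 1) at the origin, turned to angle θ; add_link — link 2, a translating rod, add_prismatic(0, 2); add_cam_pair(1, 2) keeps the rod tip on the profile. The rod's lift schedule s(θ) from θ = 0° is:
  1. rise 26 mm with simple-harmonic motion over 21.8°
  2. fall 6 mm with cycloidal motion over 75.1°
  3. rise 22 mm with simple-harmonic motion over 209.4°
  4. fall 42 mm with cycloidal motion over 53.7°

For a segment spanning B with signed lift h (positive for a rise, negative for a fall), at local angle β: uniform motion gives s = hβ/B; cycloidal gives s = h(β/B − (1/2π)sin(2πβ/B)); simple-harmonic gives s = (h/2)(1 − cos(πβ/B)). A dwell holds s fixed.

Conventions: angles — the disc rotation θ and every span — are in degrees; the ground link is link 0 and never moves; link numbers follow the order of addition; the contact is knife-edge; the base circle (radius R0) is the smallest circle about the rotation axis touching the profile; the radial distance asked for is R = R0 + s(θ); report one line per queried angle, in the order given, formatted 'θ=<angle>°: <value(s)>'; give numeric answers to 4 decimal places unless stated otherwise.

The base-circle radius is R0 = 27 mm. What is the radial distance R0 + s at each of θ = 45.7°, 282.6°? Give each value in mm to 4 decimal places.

seg 1 [0°–21.8°] simple-harmonic, h=26: full span → s += 26 → s = 26.0000
seg 2 [21.8°–96.9°] cycloidal, h=-6: θ=45.7° here. β=23.9, B=75.1. -6·(0.3182 − sin(2π·0.3182)/(2π)) = -1.0410 → s = 24.9590
seg 2 [21.8°–96.9°] cycloidal, h=-6: full span → s += -6 → s = 20.0000
seg 3 [96.9°–306.3°] simple-harmonic, h=22: θ=282.6° here. β=185.7, B=209.4. 22/2·(1 − cos(π·0.8868)) = 21.3119 → s = 41.3119
θ=45.7°: R = R0 + s = 27 + 24.9590 = 51.9590
θ=282.6°: R = R0 + s = 27 + 41.3119 = 68.3119

θ=45.7°: 51.9590
θ=282.6°: 68.3119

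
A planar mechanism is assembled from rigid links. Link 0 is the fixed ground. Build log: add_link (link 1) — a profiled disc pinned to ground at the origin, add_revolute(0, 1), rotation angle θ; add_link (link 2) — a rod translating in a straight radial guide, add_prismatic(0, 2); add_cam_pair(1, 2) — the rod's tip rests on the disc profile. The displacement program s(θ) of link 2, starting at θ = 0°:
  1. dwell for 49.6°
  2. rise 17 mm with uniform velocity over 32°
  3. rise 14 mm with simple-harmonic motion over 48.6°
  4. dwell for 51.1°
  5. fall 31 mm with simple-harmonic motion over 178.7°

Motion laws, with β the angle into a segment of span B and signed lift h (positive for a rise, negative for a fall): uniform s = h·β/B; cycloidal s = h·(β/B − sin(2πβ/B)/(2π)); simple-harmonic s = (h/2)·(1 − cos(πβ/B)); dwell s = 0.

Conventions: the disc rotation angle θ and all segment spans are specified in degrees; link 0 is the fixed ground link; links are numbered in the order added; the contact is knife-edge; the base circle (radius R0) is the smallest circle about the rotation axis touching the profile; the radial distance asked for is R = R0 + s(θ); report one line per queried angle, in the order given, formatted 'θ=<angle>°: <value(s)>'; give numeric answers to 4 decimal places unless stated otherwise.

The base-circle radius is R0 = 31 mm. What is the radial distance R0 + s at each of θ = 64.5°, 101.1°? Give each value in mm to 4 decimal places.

seg 1 [0°–49.6°] dwell: s stays 0.0000
seg 2 [49.6°–81.6°] uniform, h=17: θ=64.5° here. β=14.9, B=32. 17·14.9/32 = 7.9156 → s = 7.9156
seg 2 [49.6°–81.6°] uniform, h=17: full span → s += 17 → s = 17.0000
seg 3 [81.6°–130.2°] simple-harmonic, h=14: θ=101.1° here. β=19.5, B=48.6. 14/2·(1 − cos(π·0.4012)) = 4.8627 → s = 21.8627
θ=64.5°: R = R0 + s = 31 + 7.9156 = 38.9156
θ=101.1°: R = R0 + s = 31 + 21.8627 = 52.8627

θ=64.5°: 38.9156
θ=101.1°: 52.8627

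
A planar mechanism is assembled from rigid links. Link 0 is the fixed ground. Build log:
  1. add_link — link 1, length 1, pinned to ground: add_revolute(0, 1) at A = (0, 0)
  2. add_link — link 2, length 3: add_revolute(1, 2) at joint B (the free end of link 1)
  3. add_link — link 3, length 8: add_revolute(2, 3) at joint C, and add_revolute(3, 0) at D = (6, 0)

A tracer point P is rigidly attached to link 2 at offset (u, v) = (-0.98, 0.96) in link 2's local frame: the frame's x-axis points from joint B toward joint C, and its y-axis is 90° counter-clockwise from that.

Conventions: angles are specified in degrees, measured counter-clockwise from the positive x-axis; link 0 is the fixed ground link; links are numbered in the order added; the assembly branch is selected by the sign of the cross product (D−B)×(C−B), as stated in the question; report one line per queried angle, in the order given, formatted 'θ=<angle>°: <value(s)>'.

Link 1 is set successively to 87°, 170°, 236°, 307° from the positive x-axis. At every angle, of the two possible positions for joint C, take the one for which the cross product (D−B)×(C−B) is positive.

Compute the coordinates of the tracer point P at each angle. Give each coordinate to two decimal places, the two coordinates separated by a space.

A=(0,0), D=(6.00,0)
θ=87°: B = A + 1.00·(cos87°, sin87°) = (0.0523, 0.9986)
θ=87°: |BD| = 6.0309
θ=87°: circle(B,3.00) ∩ circle(D,8.00): a=-1.5444, h=2.5719
θ=87°:   candidates: C₊=(-1.0448,3.7908) cross=15.511; C₋=(-1.8966,-1.2821) cross=-15.511
θ=87°:   branch + wants cross > 0 → take C=(-1.0448,3.7908) (cross=15.511)
θ=87°: ex = (C−B)/|BC| = (-0.3657,0.9307); ey = (-0.9307,-0.3657)
θ=87°: P = B + -0.98·ex + 0.96·ey = (-0.4827,-0.2646)
θ=170°: B = A + 1.00·(cos170°, sin170°) = (-0.9848, 0.1736)
θ=170°: |BD| = 6.9870
θ=170°: circle(B,3.00) ∩ circle(D,8.00): a=-0.4424, h=2.9672
θ=170°:   candidates: C₊=(-1.3533,3.1509) cross=20.732; C₋=(-1.5008,-2.7816) cross=-20.732
θ=170°:   branch + wants cross > 0 → take C=(-1.3533,3.1509) (cross=20.732)
θ=170°: ex = (C−B)/|BC| = (-0.1228,0.9924); ey = (-0.9924,-0.1228)
θ=170°: P = B + -0.98·ex + 0.96·ey = (-1.8171,-0.9169)
θ=236°: B = A + 1.00·(cos236°, sin236°) = (-0.5592, -0.8290)
θ=236°: |BD| = 6.6114
θ=236°: circle(B,3.00) ∩ circle(D,8.00): a=-0.8538, h=2.8759
θ=236°:   candidates: C₊=(-1.7669,1.9171) cross=19.014; C₋=(-1.0456,-3.7893) cross=-19.014
θ=236°:   branch + wants cross > 0 → take C=(-1.7669,1.9171) (cross=19.014)
θ=236°: ex = (C−B)/|BC| = (-0.4026,0.9154); ey = (-0.9154,-0.4026)
θ=236°: P = B + -0.98·ex + 0.96·ey = (-1.0435,-2.1126)
θ=307°: B = A + 1.00·(cos307°, sin307°) = (0.6018, -0.7986)
θ=307°: |BD| = 5.4569
θ=307°: circle(B,3.00) ∩ circle(D,8.00): a=-2.3110, h=1.9129
θ=307°:   candidates: C₊=(-1.9642,0.7555) cross=10.439; C₋=(-1.4043,-3.0292) cross=-10.439
θ=307°:   branch + wants cross > 0 → take C=(-1.9642,0.7555) (cross=10.439)
θ=307°: ex = (C−B)/|BC| = (-0.8554,0.5180); ey = (-0.5180,-0.8554)
θ=307°: P = B + -0.98·ex + 0.96·ey = (0.9427,-2.1275)

θ=87°: -0.48 -0.26
θ=170°: -1.82 -0.92
θ=236°: -1.04 -2.11
θ=307°: 0.94 -2.13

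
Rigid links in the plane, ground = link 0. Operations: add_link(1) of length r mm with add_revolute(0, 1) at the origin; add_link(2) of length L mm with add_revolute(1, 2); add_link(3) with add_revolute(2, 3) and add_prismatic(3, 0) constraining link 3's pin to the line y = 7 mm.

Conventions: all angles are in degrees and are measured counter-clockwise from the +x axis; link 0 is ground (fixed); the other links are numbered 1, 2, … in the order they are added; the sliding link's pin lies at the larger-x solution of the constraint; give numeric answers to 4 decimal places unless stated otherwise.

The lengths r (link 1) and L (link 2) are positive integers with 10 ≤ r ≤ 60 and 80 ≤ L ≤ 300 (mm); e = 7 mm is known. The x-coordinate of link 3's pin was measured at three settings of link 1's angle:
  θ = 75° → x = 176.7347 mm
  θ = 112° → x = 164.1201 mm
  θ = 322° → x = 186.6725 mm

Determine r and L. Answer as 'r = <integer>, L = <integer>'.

constraint per measurement: (x − r cos θ)² + (r sin θ − e)² = L²
subtracting the θ₁ and θ₂ equations cancels the r² and L² terms:
r = (x₁² − x₂²) / (2[(x₁cos θ₁ + e sin θ₁) − (x₂cos θ₂ + e sin θ₂)]) = 19.9999 → r = 20
L² = (x₁ − r cos θ₁)² + (r sin θ₁ − e)² = 29584.0027 → L = 172.0000 → L = 172
check at θ₃=322°: x = 186.6725 (printed 186.6725) ✓

r = 20, L = 172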